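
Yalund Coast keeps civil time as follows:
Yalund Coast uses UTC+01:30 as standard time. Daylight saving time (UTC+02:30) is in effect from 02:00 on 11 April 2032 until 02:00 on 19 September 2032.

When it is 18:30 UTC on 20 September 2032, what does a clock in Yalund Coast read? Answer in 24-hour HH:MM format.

At the standard offset (UTC+01:30), 18:30 UTC + 1h30m = 20:00 Yalund Coast standard time.
Daylight saving runs 11 April – 19 September; the standard-time date in Yalund Coast, 20 September 2032, is outside that window, so Yalund Coast is on standard time at UTC+01:30.
18:30 UTC + 1h30m = 20:00 local.

20:00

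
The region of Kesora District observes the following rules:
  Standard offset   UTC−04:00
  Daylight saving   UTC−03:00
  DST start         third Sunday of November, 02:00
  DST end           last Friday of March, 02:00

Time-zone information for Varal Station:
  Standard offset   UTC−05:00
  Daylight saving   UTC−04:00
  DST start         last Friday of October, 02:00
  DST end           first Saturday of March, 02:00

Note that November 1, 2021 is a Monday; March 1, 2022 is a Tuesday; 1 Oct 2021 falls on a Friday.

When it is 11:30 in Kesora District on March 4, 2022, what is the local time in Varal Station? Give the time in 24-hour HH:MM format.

1 November 2021 is a Monday, so the first Sunday is November 7 and the third is November 21.
1 March 2022 is a Tuesday, so Fridays fall on 4, 11, 18, 25; the last is March 25.
March 4, 2022 falls between 21 November 2021 and 25 March 2022, so daylight saving is in effect and Kesora District is at UTC−03:00.
11:30 Kesora District + 3h = 14:30 UTC.
1 October 2021 is a Friday, so Fridays fall on 1, 8, 15, 22, 29; the last is October 29.
1 March 2022 is a Tuesday, so the first Saturday is March 5.
At the standard offset (UTC−05:00), 14:30 UTC − 5h = 09:30 Varal Station standard time.
Daylight saving runs 29 October 2021 – 5 March 2022; the standard-time date in Varal Station, March 4, 2022, is inside that window, so Varal Station is at UTC−04:00.
14:30 UTC − 4h = 10:30 Varal Station.

10:30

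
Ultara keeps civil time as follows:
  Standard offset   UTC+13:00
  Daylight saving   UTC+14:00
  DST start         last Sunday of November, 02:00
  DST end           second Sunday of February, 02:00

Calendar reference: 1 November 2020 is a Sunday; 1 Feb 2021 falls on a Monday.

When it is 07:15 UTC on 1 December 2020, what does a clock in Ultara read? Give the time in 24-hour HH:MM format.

1 November 2020 is a Sunday, so Sundays fall on 1, 8, 15, 22, 29; the last is November 29.
1 February 2021 is a Monday, so the first Sunday is February 7 and the second is February 14.
At the standard offset (UTC+13:00), 07:15 UTC + 13h = 20:15 Ultara standard time.
The standard-time date in Ultara, 1 December 2020, falls between 29 November 2020 and 14 February 2021, so daylight saving is in effect and Ultara is at UTC+14:00.
07:15 UTC + 14h = 21:15 local.

21:15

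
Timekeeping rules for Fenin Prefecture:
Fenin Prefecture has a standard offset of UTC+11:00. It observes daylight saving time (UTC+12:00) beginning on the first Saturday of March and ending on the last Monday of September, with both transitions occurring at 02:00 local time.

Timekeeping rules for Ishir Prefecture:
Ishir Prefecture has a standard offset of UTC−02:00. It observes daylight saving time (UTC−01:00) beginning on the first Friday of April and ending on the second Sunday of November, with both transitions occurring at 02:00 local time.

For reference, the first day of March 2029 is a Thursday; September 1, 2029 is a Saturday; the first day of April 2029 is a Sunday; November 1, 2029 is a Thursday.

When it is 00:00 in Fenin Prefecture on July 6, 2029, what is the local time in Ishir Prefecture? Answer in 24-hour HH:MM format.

1 March 2029 is a Thursday, so the first Saturday is March 3.
1 September 2029 is a Saturday, so Mondays fall on 3, 10, 17, 24; the last is September 24.
July 6, 2029 falls between 3 March and 24 September, so daylight saving is in effect and Fenin Prefecture is at UTC+12:00.
00:00 Fenin Prefecture − 12h = 12:00 UTC (rolling into the previous day, 5 July 2029).
1 April 2029 is a Sunday, so the first Friday is April 6.
1 November 2029 is a Thursday, so the first Sunday is November 4 and the second is November 11.
At the standard offset (UTC−02:00), 12:00 UTC − 2h = 10:00 Ishir Prefecture standard time.
The standard-time date in Ishir Prefecture, July 5, 2029, falls between 6 April and 11 November, so daylight saving is in effect and Ishir Prefecture is at UTC−01:00.
12:00 UTC − 1h = 11:00 Ishir Prefecture.

11:00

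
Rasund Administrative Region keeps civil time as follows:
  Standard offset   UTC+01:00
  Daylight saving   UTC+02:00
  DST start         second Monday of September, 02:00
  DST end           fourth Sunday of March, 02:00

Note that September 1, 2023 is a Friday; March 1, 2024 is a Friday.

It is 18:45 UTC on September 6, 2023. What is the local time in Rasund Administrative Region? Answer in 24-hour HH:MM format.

1 September 2023 is a Friday, so the first Monday is September 4 and the second is September 11.
1 March 2024 is a Friday, so the first Sunday is March 3 and the fourth is March 24.
At the standard offset (UTC+01:00), 18:45 UTC + 1h = 19:45 Rasund Administrative Region standard time.
The standard-time date in Rasund Administrative Region, September 6, 2023, does not fall between 11 September 2023 and 24 March 2024, so daylight saving is not in effect and Rasund Administrative Region is at UTC+01:00.
18:45 UTC + 1h = 19:45 local.

19:45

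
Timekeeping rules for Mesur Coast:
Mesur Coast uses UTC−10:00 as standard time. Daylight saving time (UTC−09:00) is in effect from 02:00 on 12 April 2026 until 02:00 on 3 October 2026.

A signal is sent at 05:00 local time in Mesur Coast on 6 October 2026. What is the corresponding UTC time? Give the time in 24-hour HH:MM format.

6 October 2026 does not fall between 12 April and 3 October, so daylight saving is not in effect and Mesur Coast is at UTC−10:00.
05:00 local + 10h = 15:00 UTC.

15:00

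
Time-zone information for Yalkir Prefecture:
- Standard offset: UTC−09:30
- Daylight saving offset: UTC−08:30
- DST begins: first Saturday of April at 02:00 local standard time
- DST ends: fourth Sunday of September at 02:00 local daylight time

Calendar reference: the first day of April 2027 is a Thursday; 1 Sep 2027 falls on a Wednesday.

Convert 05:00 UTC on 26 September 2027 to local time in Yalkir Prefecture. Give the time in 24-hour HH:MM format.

20:30

1 April 2027 is a Thursday, so the first Saturday is April 3.
1 September 2027 is a Wednesday, so the first Sunday is September 5 and the fourth is September 26.
At the standard offset (UTC−09:30), 05:00 UTC − 9h30m = 19:30 Yalkir Prefecture standard time (rolling into the previous day, 25 September 2027).
Daylight saving runs 3 April – 26 September; the standard-time date in Yalkir Prefecture, 25 September 2027, is inside that window, so Yalkir Prefecture is at UTC−08:30.
05:00 UTC − 8h30m = 20:30 local (rolling into the previous day, 25 September 2027).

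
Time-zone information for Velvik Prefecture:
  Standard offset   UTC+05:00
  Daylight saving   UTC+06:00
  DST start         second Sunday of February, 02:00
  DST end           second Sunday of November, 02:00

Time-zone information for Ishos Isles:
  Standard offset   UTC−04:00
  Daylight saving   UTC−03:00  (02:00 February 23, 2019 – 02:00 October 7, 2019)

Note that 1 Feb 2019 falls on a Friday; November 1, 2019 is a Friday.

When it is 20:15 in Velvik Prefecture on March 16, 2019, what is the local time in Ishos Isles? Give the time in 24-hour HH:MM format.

1 February 2019 is a Friday, so the first Sunday is February 3 and the second is February 10.
1 November 2019 is a Friday, so the first Sunday is November 3 and the second is November 10.
March 16, 2019 falls between 10 February and 10 November, so daylight saving is in effect and Velvik Prefecture is at UTC+06:00.
20:15 Velvik Prefecture − 6h = 14:15 UTC.
At the standard offset (UTC−04:00), 14:15 UTC − 4h = 10:15 Ishos Isles standard time.
Daylight saving runs 23 February – 7 October; the standard-time date in Ishos Isles, March 16, 2019, is inside that window, so Ishos Isles is at UTC−03:00.
14:15 UTC − 3h = 11:15 Ishos Isles.

11:15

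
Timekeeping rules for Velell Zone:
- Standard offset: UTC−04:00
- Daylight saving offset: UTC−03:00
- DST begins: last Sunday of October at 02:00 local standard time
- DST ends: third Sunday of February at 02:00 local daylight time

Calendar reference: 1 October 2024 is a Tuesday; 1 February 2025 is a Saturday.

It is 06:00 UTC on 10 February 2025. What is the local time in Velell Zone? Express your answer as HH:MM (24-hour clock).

03:00

1 October 2024 is a Tuesday, so Sundays fall on 6, 13, 20, 27; the last is October 27.
1 February 2025 is a Saturday, so the first Sunday is February 2 and the third is February 16.
At the standard offset (UTC−04:00), 06:00 UTC − 4h = 02:00 Velell Zone standard time.
Daylight saving runs 27 October 2024 – 16 February 2025; the standard-time date in Velell Zone, 10 February 2025, is inside that window, so Velell Zone is at UTC−03:00.
06:00 UTC − 3h = 03:00 local.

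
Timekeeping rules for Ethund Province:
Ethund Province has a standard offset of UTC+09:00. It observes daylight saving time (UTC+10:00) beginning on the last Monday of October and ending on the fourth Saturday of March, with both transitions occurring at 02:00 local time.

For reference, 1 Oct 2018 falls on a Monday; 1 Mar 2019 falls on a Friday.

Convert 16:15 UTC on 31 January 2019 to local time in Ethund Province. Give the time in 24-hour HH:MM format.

1 October 2018 is a Monday, so Mondays fall on 1, 8, 15, 22, 29; the last is October 29.
1 March 2019 is a Friday, so the first Saturday is March 2 and the fourth is March 23.
At the standard offset (UTC+09:00), 16:15 UTC + 9h = 01:15 Ethund Province standard time (rolling into the next day, 1 February 2019).
The standard-time date in Ethund Province, 1 February 2019, falls between 29 October 2018 and 23 March 2019, so daylight saving is in effect and Ethund Province is at UTC+10:00.
16:15 UTC + 10h = 02:15 local (rolling into the next day, 1 February 2019).

02:15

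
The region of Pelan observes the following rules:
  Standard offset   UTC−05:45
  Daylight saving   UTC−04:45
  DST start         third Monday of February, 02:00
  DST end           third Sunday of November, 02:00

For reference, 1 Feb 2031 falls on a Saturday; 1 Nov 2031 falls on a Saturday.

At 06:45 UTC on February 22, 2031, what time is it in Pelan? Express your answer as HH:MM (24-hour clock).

02:00

1 February 2031 is a Saturday, so the first Monday is February 3 and the third is February 17.
1 November 2031 is a Saturday, so the first Sunday is November 2 and the third is November 16.
At the standard offset (UTC−05:45), 06:45 UTC − 5h45m = 01:00 Pelan standard time.
Daylight saving runs 17 February – 16 November; the standard-time date in Pelan, February 22, 2031, is inside that window, so Pelan is at UTC−04:45.
06:45 UTC − 4h45m = 02:00 local.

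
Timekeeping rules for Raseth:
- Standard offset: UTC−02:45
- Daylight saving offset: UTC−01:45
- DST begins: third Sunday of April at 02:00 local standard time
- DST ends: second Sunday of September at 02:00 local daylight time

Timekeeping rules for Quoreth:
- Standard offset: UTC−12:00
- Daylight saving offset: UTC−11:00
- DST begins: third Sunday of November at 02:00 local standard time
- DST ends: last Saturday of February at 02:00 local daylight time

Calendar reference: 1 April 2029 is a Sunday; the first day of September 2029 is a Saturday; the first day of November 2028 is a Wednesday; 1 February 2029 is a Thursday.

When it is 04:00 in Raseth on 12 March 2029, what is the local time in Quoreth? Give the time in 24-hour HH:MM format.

18:45

1 April 2029 is a Sunday, so the first Sunday is April 1 and the third is April 15.
1 September 2029 is a Saturday, so the first Sunday is September 2 and the second is September 9.
12 March 2029 does not fall between 15 April and 9 September, so daylight saving is not in effect and Raseth is at UTC−02:45.
04:00 Raseth + 2h45m = 06:45 UTC.
1 November 2028 is a Wednesday, so the first Sunday is November 5 and the third is November 19.
1 February 2029 is a Thursday, so Saturdays fall on 3, 10, 17, 24; the last is February 24.
At the standard offset (UTC−12:00), 06:45 UTC − 12h = 18:45 Quoreth standard time (rolling into the previous day, 11 March 2029).
The standard-time date in Quoreth, 11 March 2029, is outside the daylight-saving period (19 November 2028 – 24 February 2029), so Quoreth is on standard time, UTC−12:00.
06:45 UTC − 12h = 18:45 Quoreth (rolling into the previous day, 11 March 2029).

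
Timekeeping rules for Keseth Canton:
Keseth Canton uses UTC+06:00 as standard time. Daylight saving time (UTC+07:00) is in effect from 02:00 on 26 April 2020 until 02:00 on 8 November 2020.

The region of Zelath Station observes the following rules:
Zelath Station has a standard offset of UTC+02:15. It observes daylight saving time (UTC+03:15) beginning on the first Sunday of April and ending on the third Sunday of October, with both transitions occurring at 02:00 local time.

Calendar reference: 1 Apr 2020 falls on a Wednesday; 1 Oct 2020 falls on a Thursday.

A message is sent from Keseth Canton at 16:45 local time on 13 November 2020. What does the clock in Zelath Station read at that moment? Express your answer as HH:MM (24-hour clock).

13:00

Daylight saving runs 26 April – 8 November; 13 November 2020 is outside that window, so Keseth Canton is on standard time at UTC+06:00.
16:45 Keseth Canton − 6h = 10:45 UTC.
1 April 2020 is a Wednesday, so the first Sunday is April 5.
1 October 2020 is a Thursday, so the first Sunday is October 4 and the third is October 18.
At the standard offset (UTC+02:15), 10:45 UTC + 2h15m = 13:00 Zelath Station standard time.
The standard-time date in Zelath Station, 13 November 2020, does not fall between 5 April and 18 October, so daylight saving is not in effect and Zelath Station is at UTC+02:15.
10:45 UTC + 2h15m = 13:00 Zelath Station.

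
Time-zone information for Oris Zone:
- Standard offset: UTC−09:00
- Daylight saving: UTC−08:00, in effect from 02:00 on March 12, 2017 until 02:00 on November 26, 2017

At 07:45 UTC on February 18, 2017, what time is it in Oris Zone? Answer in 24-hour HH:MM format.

At the standard offset (UTC−09:00), 07:45 UTC − 9h = 22:45 Oris Zone standard time (rolling into the previous day, 17 February 2017).
The standard-time date in Oris Zone, February 17, 2017, is outside the daylight-saving period (12 March – 26 November), so Oris Zone is on standard time, UTC−09:00.
07:45 UTC − 9h = 22:45 local (rolling into the previous day, 17 February 2017).

22:45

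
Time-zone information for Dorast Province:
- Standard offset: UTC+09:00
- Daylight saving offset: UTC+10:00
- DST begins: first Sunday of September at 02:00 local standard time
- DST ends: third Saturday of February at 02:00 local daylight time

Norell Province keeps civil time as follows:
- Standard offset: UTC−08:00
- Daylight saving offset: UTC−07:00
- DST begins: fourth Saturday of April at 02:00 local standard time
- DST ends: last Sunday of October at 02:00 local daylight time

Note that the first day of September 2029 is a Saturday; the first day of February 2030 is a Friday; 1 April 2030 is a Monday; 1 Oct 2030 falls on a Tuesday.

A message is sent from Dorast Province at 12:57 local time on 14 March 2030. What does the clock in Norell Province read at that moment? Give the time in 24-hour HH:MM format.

1 September 2029 is a Saturday, so the first Sunday is September 2.
1 February 2030 is a Friday, so the first Saturday is February 2 and the third is February 16.
14 March 2030 is outside the daylight-saving period (2 September 2029 – 16 February 2030), so Dorast Province is on standard time, UTC+09:00.
12:57 Dorast Province − 9h = 03:57 UTC.
1 April 2030 is a Monday, so the first Saturday is April 6 and the fourth is April 27.
1 October 2030 is a Tuesday, so Sundays fall on 6, 13, 20, 27; the last is October 27.
At the standard offset (UTC−08:00), 03:57 UTC − 8h = 19:57 Norell Province standard time (rolling into the previous day, 13 March 2030).
The standard-time date in Norell Province, 13 March 2030, is outside the daylight-saving period (27 April – 27 October), so Norell Province is on standard time, UTC−08:00.
03:57 UTC − 8h = 19:57 Norell Province (rolling into the previous day, 13 March 2030).

19:57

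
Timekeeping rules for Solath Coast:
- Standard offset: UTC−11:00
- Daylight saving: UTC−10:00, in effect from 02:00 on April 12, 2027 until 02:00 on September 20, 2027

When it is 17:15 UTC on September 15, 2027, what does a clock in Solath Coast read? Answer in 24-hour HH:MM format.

At the standard offset (UTC−11:00), 17:15 UTC − 11h = 06:15 Solath Coast standard time.
The standard-time date in Solath Coast, September 15, 2027, falls between 12 April and 20 September, so daylight saving is in effect and Solath Coast is at UTC−10:00.
17:15 UTC − 10h = 07:15 local.

07:15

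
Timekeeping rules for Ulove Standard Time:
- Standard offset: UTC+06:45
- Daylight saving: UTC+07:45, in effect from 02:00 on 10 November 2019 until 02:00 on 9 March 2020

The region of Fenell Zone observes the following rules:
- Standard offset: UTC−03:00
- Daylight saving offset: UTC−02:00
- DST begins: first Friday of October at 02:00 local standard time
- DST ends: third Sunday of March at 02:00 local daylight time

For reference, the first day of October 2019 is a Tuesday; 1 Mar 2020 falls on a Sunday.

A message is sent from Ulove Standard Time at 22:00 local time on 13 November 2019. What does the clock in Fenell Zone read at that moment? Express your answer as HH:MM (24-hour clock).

12:15

13 November 2019 falls between 10 November 2019 and 9 March 2020, so daylight saving is in effect and Ulove Standard Time is at UTC+07:45.
22:00 Ulove Standard Time − 7h45m = 14:15 UTC.
1 October 2019 is a Tuesday, so the first Friday is October 4.
1 March 2020 is a Sunday, so the first Sunday is March 1 and the third is March 15.
At the standard offset (UTC−03:00), 14:15 UTC − 3h = 11:15 Fenell Zone standard time.
The standard-time date in Fenell Zone, 13 November 2019, falls between 4 October 2019 and 15 March 2020, so daylight saving is in effect and Fenell Zone is at UTC−02:00.
14:15 UTC − 2h = 12:15 Fenell Zone.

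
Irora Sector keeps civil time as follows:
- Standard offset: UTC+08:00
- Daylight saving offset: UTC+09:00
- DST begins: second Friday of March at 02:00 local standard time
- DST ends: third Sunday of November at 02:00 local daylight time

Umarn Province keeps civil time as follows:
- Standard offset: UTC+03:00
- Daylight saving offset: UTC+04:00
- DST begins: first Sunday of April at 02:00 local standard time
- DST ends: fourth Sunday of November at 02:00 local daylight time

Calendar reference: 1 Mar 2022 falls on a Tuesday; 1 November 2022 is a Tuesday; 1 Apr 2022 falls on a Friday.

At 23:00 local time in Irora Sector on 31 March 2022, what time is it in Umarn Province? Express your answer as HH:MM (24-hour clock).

17:00

1 March 2022 is a Tuesday, so the first Friday is March 4 and the second is March 11.
1 November 2022 is a Tuesday, so the first Sunday is November 6 and the third is November 20.
Daylight saving runs 11 March – 20 November; 31 March 2022 is inside that window, so Irora Sector is at UTC+09:00.
23:00 Irora Sector − 9h = 14:00 UTC.
1 April 2022 is a Friday, so the first Sunday is April 3.
1 November 2022 is a Tuesday, so the first Sunday is November 6 and the fourth is November 27.
At the standard offset (UTC+03:00), 14:00 UTC + 3h = 17:00 Umarn Province standard time.
The standard-time date in Umarn Province, 31 March 2022, does not fall between 3 April and 27 November, so daylight saving is not in effect and Umarn Province is at UTC+03:00.
14:00 UTC + 3h = 17:00 Umarn Province.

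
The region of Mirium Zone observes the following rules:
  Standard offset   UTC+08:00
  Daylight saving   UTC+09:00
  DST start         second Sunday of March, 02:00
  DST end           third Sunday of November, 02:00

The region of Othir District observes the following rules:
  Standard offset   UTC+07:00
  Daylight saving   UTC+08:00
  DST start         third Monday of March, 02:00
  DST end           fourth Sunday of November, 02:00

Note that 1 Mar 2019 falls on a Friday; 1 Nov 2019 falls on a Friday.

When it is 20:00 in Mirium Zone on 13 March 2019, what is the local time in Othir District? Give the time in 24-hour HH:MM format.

18:00

1 March 2019 is a Friday, so the first Sunday is March 3 and the second is March 10.
1 November 2019 is a Friday, so the first Sunday is November 3 and the third is November 17.
13 March 2019 falls between 10 March and 17 November, so daylight saving is in effect and Mirium Zone is at UTC+09:00.
20:00 Mirium Zone − 9h = 11:00 UTC.
1 March 2019 is a Friday, so the first Monday is March 4 and the third is March 18.
1 November 2019 is a Friday, so the first Sunday is November 3 and the fourth is November 24.
At the standard offset (UTC+07:00), 11:00 UTC + 7h = 18:00 Othir District standard time.
Daylight saving runs 18 March – 24 November; the standard-time date in Othir District, 13 March 2019, is outside that window, so Othir District is on standard time at UTC+07:00.
11:00 UTC + 7h = 18:00 Othir District.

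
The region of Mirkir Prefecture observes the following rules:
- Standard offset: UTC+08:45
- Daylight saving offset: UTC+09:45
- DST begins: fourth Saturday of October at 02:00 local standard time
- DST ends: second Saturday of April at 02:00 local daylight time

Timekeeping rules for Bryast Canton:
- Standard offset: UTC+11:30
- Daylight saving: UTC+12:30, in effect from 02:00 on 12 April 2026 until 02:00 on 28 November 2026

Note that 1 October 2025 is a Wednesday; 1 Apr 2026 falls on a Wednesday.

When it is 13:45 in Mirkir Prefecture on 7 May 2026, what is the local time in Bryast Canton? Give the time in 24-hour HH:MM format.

17:30

1 October 2025 is a Wednesday, so the first Saturday is October 4 and the fourth is October 25.
1 April 2026 is a Wednesday, so the first Saturday is April 4 and the second is April 11.
7 May 2026 is outside the daylight-saving period (25 October 2025 – 11 April 2026), so Mirkir Prefecture is on standard time, UTC+08:45.
13:45 Mirkir Prefecture − 8h45m = 05:00 UTC.
At the standard offset (UTC+11:30), 05:00 UTC + 11h30m = 16:30 Bryast Canton standard time.
The standard-time date in Bryast Canton, 7 May 2026, lies within the daylight-saving period (12 April – 28 November), so Bryast Canton is on daylight time, UTC+12:30.
05:00 UTC + 12h30m = 17:30 Bryast Canton.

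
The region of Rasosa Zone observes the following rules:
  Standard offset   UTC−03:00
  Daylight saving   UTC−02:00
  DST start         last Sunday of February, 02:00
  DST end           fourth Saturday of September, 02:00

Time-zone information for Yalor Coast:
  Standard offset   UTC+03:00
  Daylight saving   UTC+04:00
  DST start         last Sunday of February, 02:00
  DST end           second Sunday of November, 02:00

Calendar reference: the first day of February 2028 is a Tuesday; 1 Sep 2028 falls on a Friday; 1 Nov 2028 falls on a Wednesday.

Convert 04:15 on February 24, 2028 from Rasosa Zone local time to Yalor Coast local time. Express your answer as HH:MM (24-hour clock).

10:15

1 February 2028 is a Tuesday, so Sundays fall on 6, 13, 20, 27; the last is February 27.
1 September 2028 is a Friday, so the first Saturday is September 2 and the fourth is September 23.
February 24, 2028 is outside the daylight-saving period (27 February – 23 September), so Rasosa Zone is on standard time, UTC−03:00.
04:15 Rasosa Zone + 3h = 07:15 UTC.
1 February 2028 is a Tuesday, so Sundays fall on 6, 13, 20, 27; the last is February 27.
1 November 2028 is a Wednesday, so the first Sunday is November 5 and the second is November 12.
At the standard offset (UTC+03:00), 07:15 UTC + 3h = 10:15 Yalor Coast standard time.
The standard-time date in Yalor Coast, February 24, 2028, does not fall between 27 February and 12 November, so daylight saving is not in effect and Yalor Coast is at UTC+03:00.
07:15 UTC + 3h = 10:15 Yalor Coast.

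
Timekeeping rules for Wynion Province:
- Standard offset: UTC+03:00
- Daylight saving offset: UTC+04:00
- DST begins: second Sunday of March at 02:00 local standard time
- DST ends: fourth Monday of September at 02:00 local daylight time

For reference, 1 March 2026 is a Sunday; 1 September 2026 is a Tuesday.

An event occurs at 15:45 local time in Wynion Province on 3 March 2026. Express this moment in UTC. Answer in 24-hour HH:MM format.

1 March 2026 is a Sunday, so the first Sunday is March 1 and the second is March 8.
1 September 2026 is a Tuesday, so the first Monday is September 7 and the fourth is September 28.
3 March 2026 is outside the daylight-saving period (8 March – 28 September), so Wynion Province is on standard time, UTC+03:00.
15:45 local − 3h = 12:45 UTC.

12:45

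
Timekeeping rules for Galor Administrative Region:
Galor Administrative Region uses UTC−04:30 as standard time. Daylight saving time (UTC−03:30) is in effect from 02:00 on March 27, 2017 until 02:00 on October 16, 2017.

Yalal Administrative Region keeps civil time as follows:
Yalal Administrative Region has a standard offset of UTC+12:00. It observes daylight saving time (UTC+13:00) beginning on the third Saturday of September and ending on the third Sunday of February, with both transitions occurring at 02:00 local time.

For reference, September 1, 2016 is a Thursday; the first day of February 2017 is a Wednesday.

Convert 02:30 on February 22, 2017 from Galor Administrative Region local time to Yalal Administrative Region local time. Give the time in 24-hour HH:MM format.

19:00

February 22, 2017 does not fall between 27 March and 16 October, so daylight saving is not in effect and Galor Administrative Region is at UTC−04:30.
02:30 Galor Administrative Region + 4h30m = 07:00 UTC.
1 September 2016 is a Thursday, so the first Saturday is September 3 and the third is September 17.
1 February 2017 is a Wednesday, so the first Sunday is February 5 and the third is February 19.
At the standard offset (UTC+12:00), 07:00 UTC + 12h = 19:00 Yalal Administrative Region standard time.
The standard-time date in Yalal Administrative Region, February 22, 2017, does not fall between 17 September 2016 and 19 February 2017, so daylight saving is not in effect and Yalal Administrative Region is at UTC+12:00.
07:00 UTC + 12h = 19:00 Yalal Administrative Region.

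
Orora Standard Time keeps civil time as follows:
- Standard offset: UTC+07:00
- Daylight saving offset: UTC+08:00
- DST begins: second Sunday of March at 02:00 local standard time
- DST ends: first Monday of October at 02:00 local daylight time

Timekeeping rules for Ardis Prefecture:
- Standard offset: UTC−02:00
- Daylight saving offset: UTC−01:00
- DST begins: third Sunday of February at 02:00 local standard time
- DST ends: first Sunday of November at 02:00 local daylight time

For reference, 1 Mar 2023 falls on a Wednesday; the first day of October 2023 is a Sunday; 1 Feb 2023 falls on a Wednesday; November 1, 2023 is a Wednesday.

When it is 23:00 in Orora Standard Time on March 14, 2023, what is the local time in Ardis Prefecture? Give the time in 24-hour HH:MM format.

14:00

1 March 2023 is a Wednesday, so the first Sunday is March 5 and the second is March 12.
1 October 2023 is a Sunday, so the first Monday is October 2.
March 14, 2023 falls between 12 March and 2 October, so daylight saving is in effect and Orora Standard Time is at UTC+08:00.
23:00 Orora Standard Time − 8h = 15:00 UTC.
1 February 2023 is a Wednesday, so the first Sunday is February 5 and the third is February 19.
1 November 2023 is a Wednesday, so the first Sunday is November 5.
At the standard offset (UTC−02:00), 15:00 UTC − 2h = 13:00 Ardis Prefecture standard time.
Daylight saving runs 19 February – 5 November; the standard-time date in Ardis Prefecture, March 14, 2023, is inside that window, so Ardis Prefecture is at UTC−01:00.
15:00 UTC − 1h = 14:00 Ardis Prefecture.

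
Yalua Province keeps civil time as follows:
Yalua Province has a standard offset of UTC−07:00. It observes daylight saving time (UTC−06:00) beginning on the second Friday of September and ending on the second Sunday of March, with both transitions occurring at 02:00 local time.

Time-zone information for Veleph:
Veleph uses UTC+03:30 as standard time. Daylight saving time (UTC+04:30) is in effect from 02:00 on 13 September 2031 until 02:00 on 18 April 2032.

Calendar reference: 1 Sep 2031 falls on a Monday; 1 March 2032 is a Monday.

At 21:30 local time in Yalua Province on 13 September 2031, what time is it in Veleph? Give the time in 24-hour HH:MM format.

1 September 2031 is a Monday, so the first Friday is September 5 and the second is September 12.
1 March 2032 is a Monday, so the first Sunday is March 7 and the second is March 14.
Daylight saving runs 12 September 2031 – 14 March 2032; 13 September 2031 is inside that window, so Yalua Province is at UTC−06:00.
21:30 Yalua Province + 6h = 03:30 UTC (rolling into the next day, 14 September 2031).
At the standard offset (UTC+03:30), 03:30 UTC + 3h30m = 07:00 Veleph standard time.
The standard-time date in Veleph, 14 September 2031, falls between 13 September 2031 and 18 April 2032, so daylight saving is in effect and Veleph is at UTC+04:30.
03:30 UTC + 4h30m = 08:00 Veleph.

08:00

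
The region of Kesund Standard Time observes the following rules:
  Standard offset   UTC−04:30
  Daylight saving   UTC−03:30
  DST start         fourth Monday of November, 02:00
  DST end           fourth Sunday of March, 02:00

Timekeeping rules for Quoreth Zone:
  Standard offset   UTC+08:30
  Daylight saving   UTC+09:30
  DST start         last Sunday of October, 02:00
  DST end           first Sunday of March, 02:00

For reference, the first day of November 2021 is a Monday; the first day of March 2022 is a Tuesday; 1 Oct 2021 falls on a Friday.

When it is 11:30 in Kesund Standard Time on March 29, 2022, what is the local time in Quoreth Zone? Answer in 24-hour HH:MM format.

00:30

1 November 2021 is a Monday, so the first Monday is November 1 and the fourth is November 22.
1 March 2022 is a Tuesday, so the first Sunday is March 6 and the fourth is March 27.
March 29, 2022 is outside the daylight-saving period (22 November 2021 – 27 March 2022), so Kesund Standard Time is on standard time, UTC−04:30.
11:30 Kesund Standard Time + 4h30m = 16:00 UTC.
1 October 2021 is a Friday, so Sundays fall on 3, 10, 17, 24, 31; the last is October 31.
1 March 2022 is a Tuesday, so the first Sunday is March 6.
At the standard offset (UTC+08:30), 16:00 UTC + 8h30m = 00:30 Quoreth Zone standard time (rolling into the next day, 30 March 2022).
The standard-time date in Quoreth Zone, March 30, 2022, is outside the daylight-saving period (31 October 2021 – 6 March 2022), so Quoreth Zone is on standard time, UTC+08:30.
16:00 UTC + 8h30m = 00:30 Quoreth Zone (rolling into the next day, 30 March 2022).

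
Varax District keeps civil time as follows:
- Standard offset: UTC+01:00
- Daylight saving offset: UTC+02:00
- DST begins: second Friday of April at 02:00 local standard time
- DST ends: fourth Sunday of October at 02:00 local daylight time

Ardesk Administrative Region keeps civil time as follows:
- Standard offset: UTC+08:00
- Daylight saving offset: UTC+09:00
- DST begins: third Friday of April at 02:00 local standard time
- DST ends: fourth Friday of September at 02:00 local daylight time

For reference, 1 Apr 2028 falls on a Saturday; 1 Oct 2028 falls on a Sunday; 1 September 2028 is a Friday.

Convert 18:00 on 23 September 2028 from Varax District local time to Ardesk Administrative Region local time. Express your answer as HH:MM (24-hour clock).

00:00

1 April 2028 is a Saturday, so the first Friday is April 7 and the second is April 14.
1 October 2028 is a Sunday, so the first Sunday is October 1 and the fourth is October 22.
Daylight saving runs 14 April – 22 October; 23 September 2028 is inside that window, so Varax District is at UTC+02:00.
18:00 Varax District − 2h = 16:00 UTC.
1 April 2028 is a Saturday, so the first Friday is April 7 and the third is April 21.
1 September 2028 is a Friday, so the first Friday is September 1 and the fourth is September 22.
At the standard offset (UTC+08:00), 16:00 UTC + 8h = 00:00 Ardesk Administrative Region standard time (rolling into the next day, 24 September 2028).
Daylight saving runs 21 April – 22 September; the standard-time date in Ardesk Administrative Region, 24 September 2028, is outside that window, so Ardesk Administrative Region is on standard time at UTC+08:00.
16:00 UTC + 8h = 00:00 Ardesk Administrative Region (rolling into the next day, 24 September 2028).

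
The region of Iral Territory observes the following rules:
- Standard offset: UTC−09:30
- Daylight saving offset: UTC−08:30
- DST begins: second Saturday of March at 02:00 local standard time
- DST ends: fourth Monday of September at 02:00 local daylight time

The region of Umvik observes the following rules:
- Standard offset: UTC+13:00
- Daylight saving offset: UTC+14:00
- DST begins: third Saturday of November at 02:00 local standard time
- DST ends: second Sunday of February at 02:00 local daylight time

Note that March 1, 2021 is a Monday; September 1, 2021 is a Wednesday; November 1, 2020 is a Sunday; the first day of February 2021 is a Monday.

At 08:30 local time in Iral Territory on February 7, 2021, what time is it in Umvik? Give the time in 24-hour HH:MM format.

1 March 2021 is a Monday, so the first Saturday is March 6 and the second is March 13.
1 September 2021 is a Wednesday, so the first Monday is September 6 and the fourth is September 27.
February 7, 2021 is outside the daylight-saving period (13 March – 27 September), so Iral Territory is on standard time, UTC−09:30.
08:30 Iral Territory + 9h30m = 18:00 UTC.
1 November 2020 is a Sunday, so the first Saturday is November 7 and the third is November 21.
1 February 2021 is a Monday, so the first Sunday is February 7 and the second is February 14.
At the standard offset (UTC+13:00), 18:00 UTC + 13h = 07:00 Umvik standard time (rolling into the next day, 8 February 2021).
The standard-time date in Umvik, February 8, 2021, falls between 21 November 2020 and 14 February 2021, so daylight saving is in effect and Umvik is at UTC+14:00.
18:00 UTC + 14h = 08:00 Umvik (rolling into the next day, 8 February 2021).

08:00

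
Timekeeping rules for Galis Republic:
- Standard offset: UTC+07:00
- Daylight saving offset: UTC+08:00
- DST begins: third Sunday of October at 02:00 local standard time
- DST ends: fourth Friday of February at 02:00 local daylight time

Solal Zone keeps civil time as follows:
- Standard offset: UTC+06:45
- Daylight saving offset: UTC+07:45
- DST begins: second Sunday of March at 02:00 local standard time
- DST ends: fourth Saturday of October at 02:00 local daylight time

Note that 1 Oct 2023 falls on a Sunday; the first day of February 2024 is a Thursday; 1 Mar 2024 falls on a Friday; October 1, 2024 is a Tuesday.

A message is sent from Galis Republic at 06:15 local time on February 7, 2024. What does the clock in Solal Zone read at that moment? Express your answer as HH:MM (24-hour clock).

05:00

1 October 2023 is a Sunday, so the first Sunday is October 1 and the third is October 15.
1 February 2024 is a Thursday, so the first Friday is February 2 and the fourth is February 23.
Daylight saving runs 15 October 2023 – 23 February 2024; February 7, 2024 is inside that window, so Galis Republic is at UTC+08:00.
06:15 Galis Republic − 8h = 22:15 UTC (rolling into the previous day, 6 February 2024).
1 March 2024 is a Friday, so the first Sunday is March 3 and the second is March 10.
1 October 2024 is a Tuesday, so the first Saturday is October 5 and the fourth is October 26.
At the standard offset (UTC+06:45), 22:15 UTC + 6h45m = 05:00 Solal Zone standard time (rolling into the next day, 7 February 2024).
The standard-time date in Solal Zone, February 7, 2024, is outside the daylight-saving period (10 March – 26 October), so Solal Zone is on standard time, UTC+06:45.
22:15 UTC + 6h45m = 05:00 Solal Zone (rolling into the next day, 7 February 2024).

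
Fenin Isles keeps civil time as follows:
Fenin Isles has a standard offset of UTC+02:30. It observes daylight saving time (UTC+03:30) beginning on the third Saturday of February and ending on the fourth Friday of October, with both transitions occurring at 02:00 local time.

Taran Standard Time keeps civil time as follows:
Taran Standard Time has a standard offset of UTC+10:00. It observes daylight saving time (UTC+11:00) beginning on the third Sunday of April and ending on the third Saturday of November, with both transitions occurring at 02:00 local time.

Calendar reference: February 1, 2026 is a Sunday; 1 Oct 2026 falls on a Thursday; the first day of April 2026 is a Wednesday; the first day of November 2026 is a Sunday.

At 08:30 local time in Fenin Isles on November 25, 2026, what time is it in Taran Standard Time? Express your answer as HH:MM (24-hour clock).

16:00

1 February 2026 is a Sunday, so the first Saturday is February 7 and the third is February 21.
1 October 2026 is a Thursday, so the first Friday is October 2 and the fourth is October 23.
November 25, 2026 does not fall between 21 February and 23 October, so daylight saving is not in effect and Fenin Isles is at UTC+02:30.
08:30 Fenin Isles − 2h30m = 06:00 UTC.
1 April 2026 is a Wednesday, so the first Sunday is April 5 and the third is April 19.
1 November 2026 is a Sunday, so the first Saturday is November 7 and the third is November 21.
At the standard offset (UTC+10:00), 06:00 UTC + 10h = 16:00 Taran Standard Time standard time.
The standard-time date in Taran Standard Time, November 25, 2026, is outside the daylight-saving period (19 April – 21 November), so Taran Standard Time is on standard time, UTC+10:00.
06:00 UTC + 10h = 16:00 Taran Standard Time.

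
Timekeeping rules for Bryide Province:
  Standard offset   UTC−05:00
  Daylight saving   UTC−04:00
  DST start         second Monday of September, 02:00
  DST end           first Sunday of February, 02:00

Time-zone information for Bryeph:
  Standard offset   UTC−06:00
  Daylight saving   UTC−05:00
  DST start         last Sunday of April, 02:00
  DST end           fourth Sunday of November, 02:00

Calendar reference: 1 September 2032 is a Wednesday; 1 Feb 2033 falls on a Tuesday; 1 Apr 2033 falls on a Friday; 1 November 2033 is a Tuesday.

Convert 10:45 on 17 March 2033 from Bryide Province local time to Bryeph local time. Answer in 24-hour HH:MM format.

1 September 2032 is a Wednesday, so the first Monday is September 6 and the second is September 13.
1 February 2033 is a Tuesday, so the first Sunday is February 6.
17 March 2033 does not fall between 13 September 2032 and 6 February 2033, so daylight saving is not in effect and Bryide Province is at UTC−05:00.
10:45 Bryide Province + 5h = 15:45 UTC.
1 April 2033 is a Friday, so Sundays fall on 3, 10, 17, 24; the last is April 24.
1 November 2033 is a Tuesday, so the first Sunday is November 6 and the fourth is November 27.
At the standard offset (UTC−06:00), 15:45 UTC − 6h = 09:45 Bryeph standard time.
The standard-time date in Bryeph, 17 March 2033, does not fall between 24 April and 27 November, so daylight saving is not in effect and Bryeph is at UTC−06:00.
15:45 UTC − 6h = 09:45 Bryeph.

09:45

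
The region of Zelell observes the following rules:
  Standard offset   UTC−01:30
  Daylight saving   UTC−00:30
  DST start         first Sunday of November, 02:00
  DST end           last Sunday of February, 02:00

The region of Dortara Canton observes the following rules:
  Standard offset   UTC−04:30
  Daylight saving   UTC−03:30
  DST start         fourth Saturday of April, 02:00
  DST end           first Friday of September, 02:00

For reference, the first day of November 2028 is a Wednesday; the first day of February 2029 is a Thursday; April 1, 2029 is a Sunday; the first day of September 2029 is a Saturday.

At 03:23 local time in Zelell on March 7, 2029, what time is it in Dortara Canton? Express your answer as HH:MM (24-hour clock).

1 November 2028 is a Wednesday, so the first Sunday is November 5.
1 February 2029 is a Thursday, so Sundays fall on 4, 11, 18, 25; the last is February 25.
Daylight saving runs 5 November 2028 – 25 February 2029; March 7, 2029 is outside that window, so Zelell is on standard time at UTC−01:30.
03:23 Zelell + 1h30m = 04:53 UTC.
1 April 2029 is a Sunday, so the first Saturday is April 7 and the fourth is April 28.
1 September 2029 is a Saturday, so the first Friday is September 7.
At the standard offset (UTC−04:30), 04:53 UTC − 4h30m = 00:23 Dortara Canton standard time.
The standard-time date in Dortara Canton, March 7, 2029, is outside the daylight-saving period (28 April – 7 September), so Dortara Canton is on standard time, UTC−04:30.
04:53 UTC − 4h30m = 00:23 Dortara Canton.

00:23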